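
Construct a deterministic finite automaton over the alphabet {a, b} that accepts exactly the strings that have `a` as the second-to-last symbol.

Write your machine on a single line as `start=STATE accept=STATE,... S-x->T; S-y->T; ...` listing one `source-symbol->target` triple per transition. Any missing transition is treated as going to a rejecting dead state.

start=S0; accept=S3,S4; S0-a->S1; S0-b->S2; S1-a->S3; S1-b->S4; S2-a->S5; S2-b->S6; S3-a->S3; S3-b->S4; S4-a->S5; S4-b->S6; S5-a->S3; S5-b->S4; S6-a->S5; S6-b->S6

Because acceptance depends on a position counted from the end, the machine has to buffer the most recent 2 symbols. Make each state the string of the last up-to-2 symbols read; on input `x` shift the window left and append `x`. Accept when the buffered window has length 2 and begins with `a`.
A 7-state machine:
        a   b  
>  S0   S1  S2 
   S1   S3  S4 
   S2   S5  S6 
 * S3   S3  S4 
 * S4   S5  S6 
   S5   S3  S4 
   S6   S5  S6 
(> = start, * = accepting)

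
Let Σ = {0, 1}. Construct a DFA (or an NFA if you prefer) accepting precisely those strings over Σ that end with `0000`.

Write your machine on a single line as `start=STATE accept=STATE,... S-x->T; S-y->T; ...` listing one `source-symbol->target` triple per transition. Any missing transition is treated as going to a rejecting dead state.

Let each state record the length of the longest suffix of the input read so far that is also a prefix of `0000`. s1 means the last symbol is `0`; s2 means the last 2 symbols are `00`; s3 means the last 3 symbols are `000`; s4 means the last 4 symbols are `0000`. Accept only at s4, where the string currently ends in `0000`.
        0   1  
>  s0   s1  s0 
   s1   s2  s0 
   s2   s3  s0 
   s3   s4  s0 
 * s4   s4  s0 
(> = start, * = accepting)

start=s0; accept=s4; s0-0->s1; s0-1->s0; s1-0->s2; s1-1->s0; s2-0->s3; s2-1->s0; s3-0->s4; s3-1->s0; s4-0->s4; s4-1->s0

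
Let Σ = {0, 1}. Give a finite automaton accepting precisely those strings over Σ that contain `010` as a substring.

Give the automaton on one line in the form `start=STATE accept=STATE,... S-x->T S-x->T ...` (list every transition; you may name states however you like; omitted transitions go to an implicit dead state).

Track how much of `010` has been matched so far: state S0 is no progress, S3 is the absorbing accept state reached once `010` has occurred. Intermediate states record partial matches; on a mismatch, fall back to the longest reusable overlap.
        0   1  
>  S0   S1  S0 
   S1   S1  S2 
   S2   S3  S0 
 * S3   S3  S3 
(> = start, * = accepting)

start=S0 accept=S3 S0-0->S1 S0-1->S0 S1-0->S1 S1-1->S2 S2-0->S3 S2-1->S0 S3-0->S3 S3-1->S3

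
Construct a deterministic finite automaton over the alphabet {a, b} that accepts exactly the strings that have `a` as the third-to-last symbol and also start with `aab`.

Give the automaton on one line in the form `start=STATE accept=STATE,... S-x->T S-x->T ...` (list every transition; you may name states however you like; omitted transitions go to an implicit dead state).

start=S0 accept=S4,S5,S6,S11 S0-a->S1 S0-b->S2 S1-a->S3 S1-b->S2 S2-a->S2 S2-b->S2 S3-a->S2 S3-b->S4 S4-a->S5 S4-b->S6 S5-a->S7 S5-b->S8 S6-a->S9 S6-b->S10 S7-a->S11 S7-b->S4 S8-a->S5 S8-b->S6 S9-a->S7 S9-b->S8 S10-a->S9 S10-b->S10 S11-a->S11 S11-b->S4

Handle the two conditions separately and then intersect. One (15 states) tracks the last 3 symbols read; the other (5 states) tracks whether the input so far still matches the prefix `aab`. Each combined state is a pair, one component from each; accept when both components accept. After merging equivalent states the machine shrinks.
A 12-state machine:
          a    b  
>  S0     S1   S2 
   S1     S3   S2 
   S2     S2   S2 
   S3     S2   S4 
 * S4     S5   S6 
 * S5     S7   S8 
 * S6     S9  S10 
   S7    S11   S4 
   S8     S5   S6 
   S9     S7   S8 
   S10    S9  S10 
 * S11   S11   S4 
(> = start, * = accepting)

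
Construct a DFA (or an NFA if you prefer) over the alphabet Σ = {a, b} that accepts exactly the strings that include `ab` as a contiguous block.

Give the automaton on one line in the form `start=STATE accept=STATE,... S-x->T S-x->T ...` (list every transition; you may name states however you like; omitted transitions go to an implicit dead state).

Track how much of `ab` has been matched so far: state S0 is no progress, S2 is the absorbing accept state reached once `ab` has occurred. Intermediate states record partial matches; on a mismatch, fall back to the longest reusable overlap.
3 states suffice.
        a   b  
>  S0   S1  S0 
   S1   S1  S2 
 * S2   S2  S2 
(> = start, * = accepting)

start=S0 accept=S2 S0-a->S1 S0-b->S0 S1-a->S1 S1-b->S2 S2-a->S2 S2-b->S2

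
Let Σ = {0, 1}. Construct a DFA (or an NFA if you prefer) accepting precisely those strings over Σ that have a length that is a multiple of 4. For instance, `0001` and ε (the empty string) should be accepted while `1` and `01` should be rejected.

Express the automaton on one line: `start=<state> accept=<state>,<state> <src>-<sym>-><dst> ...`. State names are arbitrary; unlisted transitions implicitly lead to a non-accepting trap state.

Only the length mod 4 matters, so use a 4-cycle: from any state, every input symbol moves to the next state, wrapping s3 back to s0. Mark s0 accepting.
With 4 states:
        0   1  
>* s0   s1  s1 
   s1   s2  s2 
   s2   s3  s3 
   s3   s0  s0 
(> = start, * = accepting)

start=s0 accept=s0 s0-0->s1 s0-1->s1 s1-0->s2 s1-1->s2 s2-0->s3 s2-1->s3 s3-0->s0 s3-1->s0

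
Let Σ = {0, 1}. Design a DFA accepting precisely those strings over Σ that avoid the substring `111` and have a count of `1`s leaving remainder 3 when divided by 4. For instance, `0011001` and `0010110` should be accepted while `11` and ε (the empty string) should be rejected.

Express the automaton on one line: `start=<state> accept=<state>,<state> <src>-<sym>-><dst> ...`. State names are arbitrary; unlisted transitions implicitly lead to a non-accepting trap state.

Build one automaton per condition and run them in lockstep. One (4 states) tracks partial matches of the forbidden pattern `111`; the other (4 states) tracks the count of `1`s modulo 4. Each combined state is a pair, one component from each; accept when both components accept. Minimizing collapses redundant product states.
13 states suffice.
          0    1  
>  s0     s0   s1 
   s1     s2   s3 
   s2     s2   s4 
   s3     s5   s6 
   s4     s5   s7 
   s5     s5   s8 
   s6     s6   s6 
 * s7     s9   s6 
 * s8     s9  s10 
 * s9     s9  s11 
   s10    s0   s6 
   s11    s0  s12 
   s12    s2   s6 
(> = start, * = accepting)

start=s0 accept=s7,s8,s9 s0-0->s0 s0-1->s1 s1-0->s2 s1-1->s3 s2-0->s2 s2-1->s4 s3-0->s5 s3-1->s6 s4-0->s5 s4-1->s7 s5-0->s5 s5-1->s8 s6-0->s6 s6-1->s6 s7-0->s9 s7-1->s6 s8-0->s9 s8-1->s10 s9-0->s9 s9-1->s11 s10-0->s0 s10-1->s6 s11-0->s0 s11-1->s12 s12-0->s2 s12-1->s6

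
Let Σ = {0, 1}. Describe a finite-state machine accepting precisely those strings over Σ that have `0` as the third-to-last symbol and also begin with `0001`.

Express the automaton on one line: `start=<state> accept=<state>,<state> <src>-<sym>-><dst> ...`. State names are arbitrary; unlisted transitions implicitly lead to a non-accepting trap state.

start=A accept=Q,R,S,X A-0->B A-1->C B-0->D B-1->E C-0->F C-1->G D-0->H D-1->I E-0->J E-1->K F-0->L F-1->M G-0->N G-1->O H-0->P H-1->Q I-0->J I-1->K J-0->L J-1->M K-0->N K-1->O L-0->P L-1->I M-0->J M-1->K N-0->L N-1->M O-0->N O-1->O P-0->P P-1->I Q-0->R Q-1->S R-0->T R-1->U S-0->V S-1->W T-0->X T-1->Q U-0->R U-1->S V-0->T V-1->U W-0->V W-1->W X-0->X X-1->Q

Run two small machines in parallel and take their product. One (15 states) tracks the last 3 symbols read; the other (6 states) tracks whether the input so far still matches the prefix `0001`. Each combined state is a pair, one component from each; accept when both components accept.
       0  1 
>  A   B  C 
   B   D  E 
   C   F  G 
   D   H  I 
   E   J  K 
   F   L  M 
   G   N  O 
   H   P  Q 
   I   J  K 
   J   L  M 
   K   N  O 
   L   P  I 
   M   J  K 
   N   L  M 
   O   N  O 
   P   P  I 
 * Q   R  S 
 * R   T  U 
 * S   V  W 
   T   X  Q 
   U   R  S 
   V   T  U 
   W   V  W 
 * X   X  Q 
(> = start, * = accepting)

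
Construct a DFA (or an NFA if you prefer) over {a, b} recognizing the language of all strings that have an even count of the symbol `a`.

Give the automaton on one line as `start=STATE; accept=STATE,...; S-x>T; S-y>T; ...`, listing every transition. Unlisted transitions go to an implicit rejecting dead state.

Keep the running count of `a`s modulo 2: each `a` advances along the cycle s0 → s1 → s0 while other symbols loop. Accept at s0.
        a   b  
>* s0   s1  s0 
   s1   s0  s1 
(> = start, * = accepting)

start=s0; accept=s0; s0-a>s1; s0-b>s0; s1-a>s0; s1-b>s1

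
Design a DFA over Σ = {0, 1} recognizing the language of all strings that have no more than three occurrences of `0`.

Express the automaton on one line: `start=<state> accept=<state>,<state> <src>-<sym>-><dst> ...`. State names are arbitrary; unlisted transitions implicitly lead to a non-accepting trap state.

start=S0 accept=S0,S1,S2,S3 S0-0->S1 S0-1->S0 S1-0->S2 S1-1->S1 S2-0->S3 S2-1->S2 S3-0->S4 S3-1->S3 S4-0->S4 S4-1->S4

Only the number of `0`s matters, and only up to 4. Make a chain S0 → S1 → S2 → S3 → S4 advanced by each `0` (with S4 absorbing); every other symbol self-loops. The accepting set is {S0, S1, S2, S3}.
        0   1  
>* S0   S1  S0 
 * S1   S2  S1 
 * S2   S3  S2 
 * S3   S4  S3 
   S4   S4  S4 
(> = start, * = accepting)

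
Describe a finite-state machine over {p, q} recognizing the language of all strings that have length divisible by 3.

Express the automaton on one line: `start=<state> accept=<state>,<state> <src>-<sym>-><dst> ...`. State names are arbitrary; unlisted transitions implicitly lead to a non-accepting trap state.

Only the length mod 3 matters, so use a 3-cycle: from any state, every input symbol moves to the next state, wrapping S2 back to S0. Mark S0 accepting.
        p   q  
>* S0   S1  S1 
   S1   S2  S2 
   S2   S0  S0 
(> = start, * = accepting)

start=S0 accept=S0 S0-p->S1 S0-q->S1 S1-p->S2 S1-q->S2 S2-p->S0 S2-q->S0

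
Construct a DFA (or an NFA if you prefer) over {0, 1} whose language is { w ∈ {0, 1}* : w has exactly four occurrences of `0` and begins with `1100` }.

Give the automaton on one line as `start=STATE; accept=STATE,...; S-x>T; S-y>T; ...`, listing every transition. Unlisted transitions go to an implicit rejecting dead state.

start=s0; accept=s7; s0-0>s1; s0-1>s2; s1-0>s1; s1-1>s1; s2-0>s1; s2-1>s3; s3-0>s4; s3-1>s1; s4-0>s5; s4-1>s1; s5-0>s6; s5-1>s5; s6-0>s7; s6-1>s6; s7-0>s1; s7-1>s7

Handle the two conditions separately and then intersect. The first has 6 states tracking the count of `0`s, saturating at 5; the second has 6 states tracking whether the input so far still matches the prefix `1100`. A product state is a pair (one from each), accepting exactly when both do. Equivalent product states are then merged.
        0   1  
>  s0   s1  s2 
   s1   s1  s1 
   s2   s1  s3 
   s3   s4  s1 
   s4   s5  s1 
   s5   s6  s5 
   s6   s7  s6 
 * s7   s1  s7 
(> = start, * = accepting)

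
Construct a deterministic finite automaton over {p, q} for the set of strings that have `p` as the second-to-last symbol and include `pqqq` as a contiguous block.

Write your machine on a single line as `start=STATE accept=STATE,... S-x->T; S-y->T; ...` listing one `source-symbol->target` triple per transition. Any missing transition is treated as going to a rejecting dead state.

Handle the two conditions separately and then intersect. The first has 7 states tracking the last 2 symbols read; the second has 5 states tracking whether and how much of `pqqq` has been seen. A product state is a pair (one from each), accepting exactly when both do. After merging equivalent states the machine shrinks.
        p   q  
>  S0   S1  S0 
   S1   S1  S2 
   S2   S1  S3 
   S3   S1  S4 
   S4   S5  S4 
   S5   S6  S7 
 * S6   S6  S7 
 * S7   S5  S4 
(> = start, * = accepting)

start=S0; accept=S6,S7; S0-p->S1; S0-q->S0; S1-p->S1; S1-q->S2; S2-p->S1; S2-q->S3; S3-p->S1; S3-q->S4; S4-p->S5; S4-q->S4; S5-p->S6; S5-q->S7; S6-p->S6; S6-q->S7; S7-p->S5; S7-q->S4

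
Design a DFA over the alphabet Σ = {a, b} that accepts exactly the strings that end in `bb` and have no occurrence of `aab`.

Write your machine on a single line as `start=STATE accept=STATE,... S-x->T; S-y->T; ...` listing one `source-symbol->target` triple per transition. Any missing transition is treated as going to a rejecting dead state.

Handle the two conditions separately and then intersect. One (3 states) tracks how much of the suffix `bb` has currently been matched; the other (4 states) tracks partial matches of the forbidden pattern `aab`. Each combined state is a pair, one component from each; accept when both components accept.
An 8-state machine:
        a   b  
>  s0   s1  s2 
   s1   s3  s2 
   s2   s1  s4 
   s3   s3  s5 
 * s4   s1  s4 
   s5   s6  s7 
   s6   s6  s5 
   s7   s6  s7 
(> = start, * = accepting)

start=s0; accept=s4; s0-a->s1; s0-b->s2; s1-a->s3; s1-b->s2; s2-a->s1; s2-b->s4; s3-a->s3; s3-b->s5; s4-a->s1; s4-b->s4; s5-a->s6; s5-b->s7; s6-a->s6; s6-b->s5; s7-a->s6; s7-b->s7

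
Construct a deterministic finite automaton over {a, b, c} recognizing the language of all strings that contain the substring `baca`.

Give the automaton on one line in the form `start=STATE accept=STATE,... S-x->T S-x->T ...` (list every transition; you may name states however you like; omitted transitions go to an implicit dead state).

Track how much of `baca` has been matched so far: state s0 is no progress, s4 is the absorbing accept state reached once `baca` has occurred. Intermediate states record partial matches; on a mismatch, fall back to the longest reusable overlap.
With 5 states:
        a   b   c  
>  s0   s0  s1  s0 
   s1   s2  s1  s0 
   s2   s0  s1  s3 
   s3   s4  s1  s0 
 * s4   s4  s4  s4 
(> = start, * = accepting)

start=s0 accept=s4 s0-a->s0 s0-b->s1 s0-c->s0 s1-a->s2 s1-b->s1 s1-c->s0 s2-a->s0 s2-b->s1 s2-c->s3 s3-a->s4 s3-b->s1 s3-c->s0 s4-a->s4 s4-b->s4 s4-c->s4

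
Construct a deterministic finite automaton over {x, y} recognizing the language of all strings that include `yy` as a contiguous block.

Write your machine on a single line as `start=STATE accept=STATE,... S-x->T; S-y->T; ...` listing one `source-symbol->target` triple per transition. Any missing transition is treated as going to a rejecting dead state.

start=A; accept=C; A-x->A; A-y->B; B-x->A; B-y->C; C-x->C; C-y->C

States A..B record the length of the longest prefix of `yy` that matches the current input suffix. Reaching C means `yy` has been seen, and we stay there forever. Accept from C.
3 states suffice.
       x  y 
>  A   A  B 
   B   A  C 
 * C   C  C 
(> = start, * = accepting)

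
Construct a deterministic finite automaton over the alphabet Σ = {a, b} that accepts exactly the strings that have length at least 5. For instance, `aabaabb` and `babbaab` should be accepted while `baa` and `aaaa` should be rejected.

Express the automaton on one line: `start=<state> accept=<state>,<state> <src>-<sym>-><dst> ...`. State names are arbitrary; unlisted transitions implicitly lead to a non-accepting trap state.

start=q0 accept=q5,q6 q0-a->q1 q0-b->q1 q1-a->q2 q1-b->q2 q2-a->q3 q2-b->q3 q3-a->q4 q3-b->q4 q4-a->q5 q4-b->q5 q5-a->q6 q5-b->q6 q6-a->q6 q6-b->q6

We only need to distinguish lengths 0, 1, …, 5, and '>5'. Chain q0 → q1 → q2 → q3 → q4 → q5 → q6 on every symbol, with q6 looping. Accepting states: {q5, q6}.
        a   b  
>  q0   q1  q1 
   q1   q2  q2 
   q2   q3  q3 
   q3   q4  q4 
   q4   q5  q5 
 * q5   q6  q6 
 * q6   q6  q6 
(> = start, * = accepting)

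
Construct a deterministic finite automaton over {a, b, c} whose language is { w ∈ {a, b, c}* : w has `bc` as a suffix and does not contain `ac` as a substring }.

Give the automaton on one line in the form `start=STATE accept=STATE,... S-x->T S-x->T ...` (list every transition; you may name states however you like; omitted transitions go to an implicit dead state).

start=s0 accept=s4 s0-a->s1 s0-b->s2 s0-c->s0 s1-a->s1 s1-b->s2 s1-c->s3 s2-a->s1 s2-b->s2 s2-c->s4 s3-a->s3 s3-b->s5 s3-c->s3 s4-a->s1 s4-b->s2 s4-c->s0 s5-a->s3 s5-b->s5 s5-c->s6 s6-a->s3 s6-b->s5 s6-c->s3

Handle the two conditions separately and then intersect. The first has 3 states tracking how much of the suffix `bc` has currently been matched; the second has 3 states tracking partial matches of the forbidden pattern `ac`. A product state is a pair (one from each), accepting exactly when both do.
7 states suffice.
        a   b   c  
>  s0   s1  s2  s0 
   s1   s1  s2  s3 
   s2   s1  s2  s4 
   s3   s3  s5  s3 
 * s4   s1  s2  s0 
   s5   s3  s5  s6 
   s6   s3  s5  s3 
(> = start, * = accepting)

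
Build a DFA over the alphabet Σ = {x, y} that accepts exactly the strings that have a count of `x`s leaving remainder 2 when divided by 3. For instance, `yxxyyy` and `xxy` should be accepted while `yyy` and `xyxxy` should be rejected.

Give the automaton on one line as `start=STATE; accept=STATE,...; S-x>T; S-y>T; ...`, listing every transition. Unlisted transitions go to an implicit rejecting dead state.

The only thing that matters is how many `x`s have appeared, reduced mod 3. Use one state per residue: s0 for 0, …, s2 for 2. Reading `x` moves to the next residue; anything else stays put. s2 is accepting.
With 3 states:
        x   y  
>  s0   s1  s0 
   s1   s2  s1 
 * s2   s0  s2 
(> = start, * = accepting)

start=s0; accept=s2; s0-x>s1; s0-y>s0; s1-x>s2; s1-y>s1; s2-x>s0; s2-y>s2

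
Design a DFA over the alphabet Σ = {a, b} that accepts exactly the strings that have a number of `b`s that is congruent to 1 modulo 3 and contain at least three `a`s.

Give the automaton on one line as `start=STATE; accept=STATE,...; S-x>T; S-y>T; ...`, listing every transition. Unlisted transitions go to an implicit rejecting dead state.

Handle the two conditions separately and then intersect. One (3 states) tracks the count of `b`s modulo 3; the other (5 states) tracks the count of `a`s, saturating at 4. Each combined state is a pair, one component from each; accept when both components accept. Minimizing collapses redundant product states.
          a    b  
>  q0     q1   q2 
   q1     q3   q4 
   q2     q4   q5 
   q3     q6   q7 
   q4     q7   q8 
   q5     q8   q0 
   q6     q6   q9 
   q7     q9  q10 
   q8    q10   q1 
 * q9     q9  q11 
   q10   q11   q3 
   q11   q11   q6 
(> = start, * = accepting)

start=q0; accept=q9; q0-a>q1; q0-b>q2; q1-a>q3; q1-b>q4; q2-a>q4; q2-b>q5; q3-a>q6; q3-b>q7; q4-a>q7; q4-b>q8; q5-a>q8; q5-b>q0; q6-a>q6; q6-b>q9; q7-a>q9; q7-b>q10; q8-a>q10; q8-b>q1; q9-a>q9; q9-b>q11; q10-a>q11; q10-b>q3; q11-a>q11; q11-b>q6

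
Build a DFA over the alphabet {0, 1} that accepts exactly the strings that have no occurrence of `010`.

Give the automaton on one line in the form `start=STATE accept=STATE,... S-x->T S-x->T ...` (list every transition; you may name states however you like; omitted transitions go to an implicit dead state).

start=q0 accept=q0,q1,q2 q0-0->q1 q0-1->q0 q1-0->q1 q1-1->q2 q2-0->q3 q2-1->q0 q3-0->q3 q3-1->q3

Track partial matches of the forbidden pattern `010`. State q3 is a dead state reached once `010` has occurred; every other state accepts. q0 means no part of `010` is currently matched.
A 4-state machine:
        0   1  
>* q0   q1  q0 
 * q1   q1  q2 
 * q2   q3  q0 
   q3   q3  q3 
(> = start, * = accepting)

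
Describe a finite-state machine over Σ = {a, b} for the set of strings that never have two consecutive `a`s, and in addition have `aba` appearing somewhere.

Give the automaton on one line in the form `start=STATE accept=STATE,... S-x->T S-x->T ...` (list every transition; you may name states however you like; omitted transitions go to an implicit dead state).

Build one automaton per condition and run them in lockstep. One (3 states) tracks partial matches of the forbidden pattern `aa`; the other (4 states) tracks whether and how much of `aba` has been seen. Each combined state is a pair, one component from each; accept when both components accept. After merging equivalent states the machine shrinks.
A 6-state machine:
        a   b  
>  q0   q1  q0 
   q1   q2  q3 
   q2   q2  q2 
   q3   q4  q0 
 * q4   q2  q5 
 * q5   q4  q5 
(> = start, * = accepting)

start=q0 accept=q4,q5 q0-a->q1 q0-b->q0 q1-a->q2 q1-b->q3 q2-a->q2 q2-b->q2 q3-a->q4 q3-b->q0 q4-a->q2 q4-b->q5 q5-a->q4 q5-b->q5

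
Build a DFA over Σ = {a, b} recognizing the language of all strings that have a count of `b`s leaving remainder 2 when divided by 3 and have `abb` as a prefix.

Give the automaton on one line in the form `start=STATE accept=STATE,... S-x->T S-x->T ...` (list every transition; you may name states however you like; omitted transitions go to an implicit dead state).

Handle the two conditions separately and then intersect. One (3 states) tracks the count of `b`s modulo 3; the other (5 states) tracks whether the input so far still matches the prefix `abb`. Each combined state is a pair, one component from each; accept when both components accept. Equivalent product states are then merged.
With 7 states:
        a   b  
>  q0   q1  q2 
   q1   q2  q3 
   q2   q2  q2 
   q3   q2  q4 
 * q4   q4  q5 
   q5   q5  q6 
   q6   q6  q4 
(> = start, * = accepting)

start=q0 accept=q4 q0-a->q1 q0-b->q2 q1-a->q2 q1-b->q3 q2-a->q2 q2-b->q2 q3-a->q2 q3-b->q4 q4-a->q4 q4-b->q5 q5-a->q5 q5-b->q6 q6-a->q6 q6-b->q4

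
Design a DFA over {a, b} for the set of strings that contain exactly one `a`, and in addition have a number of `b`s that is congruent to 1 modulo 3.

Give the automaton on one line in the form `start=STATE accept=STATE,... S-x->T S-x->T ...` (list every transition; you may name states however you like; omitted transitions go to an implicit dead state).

Build one automaton per condition and run them in lockstep. The first has 3 states tracking the count of `a`s, saturating at 2; the second has 3 states tracking the count of `b`s modulo 3. A product state is a pair (one from each), accepting exactly when both do.
With 9 states:
        a   b  
>  q0   q1  q2 
   q1   q3  q4 
   q2   q4  q5 
   q3   q3  q6 
 * q4   q6  q7 
   q5   q7  q0 
   q6   q6  q8 
   q7   q8  q1 
   q8   q8  q3 
(> = start, * = accepting)

start=q0 accept=q4 q0-a->q1 q0-b->q2 q1-a->q3 q1-b->q4 q2-a->q4 q2-b->q5 q3-a->q3 q3-b->q6 q4-a->q6 q4-b->q7 q5-a->q7 q5-b->q0 q6-a->q6 q6-b->q8 q7-a->q8 q7-b->q1 q8-a->q8 q8-b->q3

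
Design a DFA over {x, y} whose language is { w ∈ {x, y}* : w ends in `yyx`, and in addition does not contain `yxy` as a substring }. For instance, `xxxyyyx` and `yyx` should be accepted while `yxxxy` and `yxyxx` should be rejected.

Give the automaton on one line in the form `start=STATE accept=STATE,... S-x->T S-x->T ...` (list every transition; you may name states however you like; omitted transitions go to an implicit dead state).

start=S0 accept=S5 S0-x->S0 S0-y->S1 S1-x->S2 S1-y->S3 S2-x->S0 S2-y->S4 S3-x->S5 S3-y->S3 S4-x->S6 S4-y->S7 S5-x->S0 S5-y->S4 S6-x->S6 S6-y->S4 S7-x->S8 S7-y->S7 S8-x->S6 S8-y->S4

Handle the two conditions separately and then intersect. One (4 states) tracks how much of the suffix `yyx` has currently been matched; the other (4 states) tracks partial matches of the forbidden pattern `yxy`. Each combined state is a pair, one component from each; accept when both components accept.
A 9-state machine:
        x   y  
>  S0   S0  S1 
   S1   S2  S3 
   S2   S0  S4 
   S3   S5  S3 
   S4   S6  S7 
 * S5   S0  S4 
   S6   S6  S4 
   S7   S8  S7 
   S8   S6  S4 
(> = start, * = accepting)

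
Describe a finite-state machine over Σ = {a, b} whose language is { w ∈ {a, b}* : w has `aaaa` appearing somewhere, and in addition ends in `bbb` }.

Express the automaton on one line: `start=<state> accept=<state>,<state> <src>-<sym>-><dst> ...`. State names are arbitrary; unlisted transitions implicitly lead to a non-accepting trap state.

Handle the two conditions separately and then intersect. One (5 states) tracks whether and how much of `aaaa` has been seen; the other (4 states) tracks how much of the suffix `bbb` has currently been matched. Each combined state is a pair, one component from each; accept when both components accept. After merging equivalent states the machine shrinks.
With 8 states:
        a   b  
>  S0   S1  S0 
   S1   S2  S0 
   S2   S3  S0 
   S3   S4  S0 
   S4   S4  S5 
   S5   S4  S6 
   S6   S4  S7 
 * S7   S4  S7 
(> = start, * = accepting)

start=S0 accept=S7 S0-a->S1 S0-b->S0 S1-a->S2 S1-b->S0 S2-a->S3 S2-b->S0 S3-a->S4 S3-b->S0 S4-a->S4 S4-b->S5 S5-a->S4 S5-b->S6 S6-a->S4 S6-b->S7 S7-a->S4 S7-b->S7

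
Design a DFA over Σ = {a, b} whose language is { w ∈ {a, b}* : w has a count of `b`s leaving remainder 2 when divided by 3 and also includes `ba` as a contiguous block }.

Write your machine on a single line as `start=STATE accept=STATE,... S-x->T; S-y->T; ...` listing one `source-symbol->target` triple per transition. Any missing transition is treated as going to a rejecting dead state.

Run two small machines in parallel and take their product. One (3 states) tracks the count of `b`s modulo 3; the other (3 states) tracks whether and how much of `ba` has been seen. Each combined state is a pair, one component from each; accept when both components accept.
With 7 states:
        a   b  
>  q0   q0  q1 
   q1   q2  q3 
   q2   q2  q4 
   q3   q4  q5 
 * q4   q4  q6 
   q5   q6  q1 
   q6   q6  q2 
(> = start, * = accepting)

start=q0; accept=q4; q0-a->q0; q0-b->q1; q1-a->q2; q1-b->q3; q2-a->q2; q2-b->q4; q3-a->q4; q3-b->q5; q4-a->q4; q4-b->q6; q5-a->q6; q5-b->q1; q6-a->q6; q6-b->q2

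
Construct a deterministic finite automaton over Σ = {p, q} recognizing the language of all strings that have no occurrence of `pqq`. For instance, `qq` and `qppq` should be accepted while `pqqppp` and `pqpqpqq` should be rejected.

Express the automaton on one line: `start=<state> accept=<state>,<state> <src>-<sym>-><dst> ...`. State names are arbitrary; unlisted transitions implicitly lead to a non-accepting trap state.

This is the complement of 'contains `pqq`'. Use the same substring-matching states — s0 through s3 holding how much of `pqq` has just been matched — but flip the accepting set: everything except the trap s3 accepts.
        p   q  
>* s0   s1  s0 
 * s1   s1  s2 
 * s2   s1  s3 
   s3   s3  s3 
(> = start, * = accepting)

start=s0 accept=s0,s1,s2 s0-p->s1 s0-q->s0 s1-p->s1 s1-q->s2 s2-p->s1 s2-q->s3 s3-p->s3 s3-q->s3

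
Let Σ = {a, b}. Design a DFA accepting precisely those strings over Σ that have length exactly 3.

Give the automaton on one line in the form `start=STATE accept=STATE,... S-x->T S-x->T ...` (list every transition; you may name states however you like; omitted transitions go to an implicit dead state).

start=q0 accept=q3 q0-a->q1 q0-b->q1 q1-a->q2 q1-b->q2 q2-a->q3 q2-b->q3 q3-a->q4 q3-b->q4 q4-a->q4 q4-b->q4

We only need to distinguish lengths 0, 1, …, 3, and '>3'. Chain q0 → q1 → q2 → q3 → q4 on every symbol, with q4 looping. Accepting states: {q3}.
        a   b  
>  q0   q1  q1 
   q1   q2  q2 
   q2   q3  q3 
 * q3   q4  q4 
   q4   q4  q4 
(> = start, * = accepting)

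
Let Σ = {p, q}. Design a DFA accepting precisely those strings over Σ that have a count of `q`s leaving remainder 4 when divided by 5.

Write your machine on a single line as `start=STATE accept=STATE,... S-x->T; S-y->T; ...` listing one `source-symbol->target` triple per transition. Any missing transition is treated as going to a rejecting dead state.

Keep the running count of `q`s modulo 5: each `q` advances along the cycle s0 → s1 → s2 → s3 → s4 → s0 while other symbols loop. Accept at s4.
With 5 states:
        p   q  
>  s0   s0  s1 
   s1   s1  s2 
   s2   s2  s3 
   s3   s3  s4 
 * s4   s4  s0 
(> = start, * = accepting)

start=s0; accept=s4; s0-p->s0; s0-q->s1; s1-p->s1; s1-q->s2; s2-p->s2; s2-q->s3; s3-p->s3; s3-q->s4; s4-p->s4; s4-q->s0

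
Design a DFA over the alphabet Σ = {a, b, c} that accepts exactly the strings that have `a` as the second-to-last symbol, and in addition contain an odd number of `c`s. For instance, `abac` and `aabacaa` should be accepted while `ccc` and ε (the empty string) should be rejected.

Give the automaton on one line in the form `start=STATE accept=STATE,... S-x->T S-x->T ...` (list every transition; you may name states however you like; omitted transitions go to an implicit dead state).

start=q0 accept=q6,q13,q14 q0-a->q1 q0-b->q2 q0-c->q3 q1-a->q4 q1-b->q5 q1-c->q6 q2-a->q7 q2-b->q8 q2-c->q9 q3-a->q10 q3-b->q11 q3-c->q12 q4-a->q4 q4-b->q5 q4-c->q6 q5-a->q7 q5-b->q8 q5-c->q9 q6-a->q10 q6-b->q11 q6-c->q12 q7-a->q4 q7-b->q5 q7-c->q6 q8-a->q7 q8-b->q8 q8-c->q9 q9-a->q10 q9-b->q11 q9-c->q12 q10-a->q13 q10-b->q14 q10-c->q15 q11-a->q16 q11-b->q17 q11-c->q18 q12-a->q19 q12-b->q20 q12-c->q21 q13-a->q13 q13-b->q14 q13-c->q15 q14-a->q16 q14-b->q17 q14-c->q18 q15-a->q19 q15-b->q20 q15-c->q21 q16-a->q13 q16-b->q14 q16-c->q15 q17-a->q16 q17-b->q17 q17-c->q18 q18-a->q19 q18-b->q20 q18-c->q21 q19-a->q4 q19-b->q5 q19-c->q6 q20-a->q7 q20-b->q8 q20-c->q9 q21-a->q10 q21-b->q11 q21-c->q12

Build one automaton per condition and run them in lockstep. The first has 13 states tracking the last 2 symbols read; the second has 2 states tracking the count of `c`s modulo 2. A product state is a pair (one from each), accepting exactly when both do.
          a    b    c  
>  q0     q1   q2   q3 
   q1     q4   q5   q6 
   q2     q7   q8   q9 
   q3    q10  q11  q12 
   q4     q4   q5   q6 
   q5     q7   q8   q9 
 * q6    q10  q11  q12 
   q7     q4   q5   q6 
   q8     q7   q8   q9 
   q9    q10  q11  q12 
   q10   q13  q14  q15 
   q11   q16  q17  q18 
   q12   q19  q20  q21 
 * q13   q13  q14  q15 
 * q14   q16  q17  q18 
   q15   q19  q20  q21 
   q16   q13  q14  q15 
   q17   q16  q17  q18 
   q18   q19  q20  q21 
   q19    q4   q5   q6 
   q20    q7   q8   q9 
   q21   q10  q11  q12 
(> = start, * = accepting)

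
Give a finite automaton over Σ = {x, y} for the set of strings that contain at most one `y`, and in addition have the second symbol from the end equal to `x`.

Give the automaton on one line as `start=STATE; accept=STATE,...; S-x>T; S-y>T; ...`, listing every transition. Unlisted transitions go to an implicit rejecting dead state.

Handle the two conditions separately and then intersect. One (3 states) tracks the count of `y`s, saturating at 2; the other (7 states) tracks the last 2 symbols read. Each combined state is a pair, one component from each; accept when both components accept.
11 states suffice.
          x    y  
>  S0     S1   S2 
   S1     S3   S4 
   S2     S5   S6 
 * S3     S3   S4 
 * S4     S5   S6 
   S5     S7   S8 
   S6     S9   S6 
 * S7     S7   S8 
   S8     S9   S6 
   S9    S10   S8 
   S10   S10   S8 
(> = start, * = accepting)

start=S0; accept=S3,S4,S7; S0-x>S1; S0-y>S2; S1-x>S3; S1-y>S4; S2-x>S5; S2-y>S6; S3-x>S3; S3-y>S4; S4-x>S5; S4-y>S6; S5-x>S7; S5-y>S8; S6-x>S9; S6-y>S6; S7-x>S7; S7-y>S8; S8-x>S9; S8-y>S6; S9-x>S10; S9-y>S8; S10-x>S10; S10-y>S8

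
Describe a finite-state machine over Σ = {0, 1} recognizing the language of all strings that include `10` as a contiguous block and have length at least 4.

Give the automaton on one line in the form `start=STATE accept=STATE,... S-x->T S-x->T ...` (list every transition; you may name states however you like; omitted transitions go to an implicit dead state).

Run two small machines in parallel and take their product. The first has 3 states tracking whether and how much of `10` has been seen; the second has 6 states tracking the input length, saturating at 5. A product state is a pair (one from each), accepting exactly when both do.
15 states suffice.
          0    1  
>  s0     s1   s2 
   s1     s3   s4 
   s2     s5   s4 
   s3     s6   s7 
   s4     s8   s7 
   s5     s8   s8 
   s6     s9  s10 
   s7    s11  s10 
   s8    s11  s11 
   s9    s12  s13 
   s10   s14  s13 
 * s11   s14  s14 
   s12   s12  s13 
   s13   s14  s13 
 * s14   s14  s14 
(> = start, * = accepting)

start=s0 accept=s11,s14 s0-0->s1 s0-1->s2 s1-0->s3 s1-1->s4 s2-0->s5 s2-1->s4 s3-0->s6 s3-1->s7 s4-0->s8 s4-1->s7 s5-0->s8 s5-1->s8 s6-0->s9 s6-1->s10 s7-0->s11 s7-1->s10 s8-0->s11 s8-1->s11 s9-0->s12 s9-1->s13 s10-0->s14 s10-1->s13 s11-0->s14 s11-1->s14 s12-0->s12 s12-1->s13 s13-0->s14 s13-1->s13 s14-0->s14 s14-1->s14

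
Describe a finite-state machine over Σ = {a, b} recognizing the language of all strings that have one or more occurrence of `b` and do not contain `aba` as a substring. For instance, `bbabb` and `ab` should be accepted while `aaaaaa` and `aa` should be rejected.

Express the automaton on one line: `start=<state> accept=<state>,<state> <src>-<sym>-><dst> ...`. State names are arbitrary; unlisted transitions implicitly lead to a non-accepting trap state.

Build one automaton per condition and run them in lockstep. One (3 states) tracks the count of `b`s, saturating at 2; the other (4 states) tracks partial matches of the forbidden pattern `aba`. Each combined state is a pair, one component from each; accept when both components accept. Minimizing collapses redundant product states.
With 6 states:
        a   b  
>  q0   q1  q2 
   q1   q1  q3 
 * q2   q4  q2 
 * q3   q5  q2 
 * q4   q4  q3 
   q5   q5  q5 
(> = start, * = accepting)

start=q0 accept=q2,q3,q4 q0-a->q1 q0-b->q2 q1-a->q1 q1-b->q3 q2-a->q4 q2-b->q2 q3-a->q5 q3-b->q2 q4-a->q4 q4-b->q3 q5-a->q5 q5-b->q5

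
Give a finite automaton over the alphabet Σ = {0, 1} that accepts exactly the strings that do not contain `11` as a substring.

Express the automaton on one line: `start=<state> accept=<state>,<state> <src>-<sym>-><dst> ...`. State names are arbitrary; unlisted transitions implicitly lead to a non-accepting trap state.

start=S0 accept=S0,S1 S0-0->S0 S0-1->S1 S1-0->S0 S1-1->S2 S2-0->S2 S2-1->S2

Track partial matches of the forbidden pattern `11`. State S2 is a dead state reached once `11` has occurred; every other state accepts. S0 means no part of `11` is currently matched.
With 3 states:
        0   1  
>* S0   S0  S1 
 * S1   S0  S2 
   S2   S2  S2 
(> = start, * = accepting)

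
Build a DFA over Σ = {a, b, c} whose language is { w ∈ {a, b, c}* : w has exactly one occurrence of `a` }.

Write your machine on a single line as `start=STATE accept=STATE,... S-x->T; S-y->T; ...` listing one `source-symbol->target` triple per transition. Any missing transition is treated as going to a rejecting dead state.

Count `a`s, saturating at 2: state S0 means no `a` yet, S1 means one `a` seen, S2 means more than one. Each `a` increments (capped at S2); other symbols loop. Accept from {S1}.
A 3-state machine:
        a   b   c  
>  S0   S1  S0  S0 
 * S1   S2  S1  S1 
   S2   S2  S2  S2 
(> = start, * = accepting)

start=S0; accept=S1; S0-a->S1; S0-b->S0; S0-c->S0; S1-a->S2; S1-b->S1; S1-c->S1; S2-a->S2; S2-b->S2; S2-c->S2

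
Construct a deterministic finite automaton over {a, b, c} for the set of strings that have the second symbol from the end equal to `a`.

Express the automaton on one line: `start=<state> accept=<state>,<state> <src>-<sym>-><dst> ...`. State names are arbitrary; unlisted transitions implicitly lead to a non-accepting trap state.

start=q0 accept=q4,q5,q6 q0-a->q1 q0-b->q2 q0-c->q3 q1-a->q4 q1-b->q5 q1-c->q6 q2-a->q7 q2-b->q8 q2-c->q9 q3-a->q10 q3-b->q11 q3-c->q12 q4-a->q4 q4-b->q5 q4-c->q6 q5-a->q7 q5-b->q8 q5-c->q9 q6-a->q10 q6-b->q11 q6-c->q12 q7-a->q4 q7-b->q5 q7-c->q6 q8-a->q7 q8-b->q8 q8-c->q9 q9-a->q10 q9-b->q11 q9-c->q12 q10-a->q4 q10-b->q5 q10-c->q6 q11-a->q7 q11-b->q8 q11-c->q9 q12-a->q10 q12-b->q11 q12-c->q12

Because acceptance depends on a position counted from the end, the machine has to buffer the most recent 2 symbols. Make each state the string of the last up-to-2 symbols read; on input `x` shift the window left and append `x`. Accept when the buffered window has length 2 and begins with `a`.
A 13-state machine:
          a    b    c  
>  q0     q1   q2   q3 
   q1     q4   q5   q6 
   q2     q7   q8   q9 
   q3    q10  q11  q12 
 * q4     q4   q5   q6 
 * q5     q7   q8   q9 
 * q6    q10  q11  q12 
   q7     q4   q5   q6 
   q8     q7   q8   q9 
   q9    q10  q11  q12 
   q10    q4   q5   q6 
   q11    q7   q8   q9 
   q12   q10  q11  q12 
(> = start, * = accepting)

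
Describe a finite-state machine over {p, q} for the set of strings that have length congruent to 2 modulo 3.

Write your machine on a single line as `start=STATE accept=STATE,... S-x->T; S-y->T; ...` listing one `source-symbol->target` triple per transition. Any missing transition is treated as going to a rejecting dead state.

Count input length modulo 3: every symbol advances one step around the cycle A → B → C → A. Accept at C.
With 3 states:
       p  q 
>  A   B  B 
   B   C  C 
 * C   A  A 
(> = start, * = accepting)

start=A; accept=C; A-p->B; A-q->B; B-p->C; B-q->C; C-p->A; C-q->A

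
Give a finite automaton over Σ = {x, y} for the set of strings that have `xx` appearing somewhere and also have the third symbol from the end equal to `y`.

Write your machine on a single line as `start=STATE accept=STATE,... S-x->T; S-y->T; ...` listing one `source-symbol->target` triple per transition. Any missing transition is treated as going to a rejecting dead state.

start=s0; accept=s6,s9,s10,s11; s0-x->s1; s0-y->s2; s1-x->s3; s1-y->s2; s2-x->s4; s2-y->s2; s3-x->s3; s3-y->s5; s4-x->s6; s4-y->s2; s5-x->s7; s5-y->s8; s6-x->s3; s6-y->s5; s7-x->s6; s7-y->s9; s8-x->s10; s8-y->s11; s9-x->s7; s9-y->s8; s10-x->s6; s10-y->s9; s11-x->s10; s11-y->s11

Handle the two conditions separately and then intersect. The first has 3 states tracking whether and how much of `xx` has been seen; the second has 15 states tracking the last 3 symbols read. A product state is a pair (one from each), accepting exactly when both do. Equivalent product states are then merged.
With 12 states:
          x    y  
>  s0     s1   s2 
   s1     s3   s2 
   s2     s4   s2 
   s3     s3   s5 
   s4     s6   s2 
   s5     s7   s8 
 * s6     s3   s5 
   s7     s6   s9 
   s8    s10  s11 
 * s9     s7   s8 
 * s10    s6   s9 
 * s11   s10  s11 
(> = start, * = accepting)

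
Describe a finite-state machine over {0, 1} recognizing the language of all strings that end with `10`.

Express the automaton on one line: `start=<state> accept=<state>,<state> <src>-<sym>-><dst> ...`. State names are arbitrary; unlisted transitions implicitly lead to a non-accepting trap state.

start=q0 accept=q2 q0-0->q0 q0-1->q1 q1-0->q2 q1-1->q1 q2-0->q0 q2-1->q1

Let each state record the length of the longest suffix of the input read so far that is also a prefix of `10`. q1 means the last symbol is `1`; q2 means the last 2 symbols are `10`. Accept only at q2, where the string currently ends in `10`.
        0   1  
>  q0   q0  q1 
   q1   q2  q1 
 * q2   q0  q1 
(> = start, * = accepting)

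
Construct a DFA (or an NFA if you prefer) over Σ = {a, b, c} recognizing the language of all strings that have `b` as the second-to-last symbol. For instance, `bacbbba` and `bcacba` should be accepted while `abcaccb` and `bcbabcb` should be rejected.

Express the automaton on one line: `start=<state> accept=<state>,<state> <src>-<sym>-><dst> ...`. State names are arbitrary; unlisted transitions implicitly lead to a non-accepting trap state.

Because acceptance depends on a position counted from the end, the machine has to buffer the most recent 2 symbols. Make each state the string of the last up-to-2 symbols read; on input `x` shift the window left and append `x`. Accept when the buffered window has length 2 and begins with `b`.
13 states suffice.
          a    b    c  
>  s0     s1   s2   s3 
   s1     s4   s5   s6 
   s2     s7   s8   s9 
   s3    s10  s11  s12 
   s4     s4   s5   s6 
   s5     s7   s8   s9 
   s6    s10  s11  s12 
 * s7     s4   s5   s6 
 * s8     s7   s8   s9 
 * s9    s10  s11  s12 
   s10    s4   s5   s6 
   s11    s7   s8   s9 
   s12   s10  s11  s12 
(> = start, * = accepting)

start=s0 accept=s7,s8,s9 s0-a->s1 s0-b->s2 s0-c->s3 s1-a->s4 s1-b->s5 s1-c->s6 s2-a->s7 s2-b->s8 s2-c->s9 s3-a->s10 s3-b->s11 s3-c->s12 s4-a->s4 s4-b->s5 s4-c->s6 s5-a->s7 s5-b->s8 s5-c->s9 s6-a->s10 s6-b->s11 s6-c->s12 s7-a->s4 s7-b->s5 s7-c->s6 s8-a->s7 s8-b->s8 s8-c->s9 s9-a->s10 s9-b->s11 s9-c->s12 s10-a->s4 s10-b->s5 s10-c->s6 s11-a->s7 s11-b->s8 s11-c->s9 s12-a->s10 s12-b->s11 s12-c->s12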